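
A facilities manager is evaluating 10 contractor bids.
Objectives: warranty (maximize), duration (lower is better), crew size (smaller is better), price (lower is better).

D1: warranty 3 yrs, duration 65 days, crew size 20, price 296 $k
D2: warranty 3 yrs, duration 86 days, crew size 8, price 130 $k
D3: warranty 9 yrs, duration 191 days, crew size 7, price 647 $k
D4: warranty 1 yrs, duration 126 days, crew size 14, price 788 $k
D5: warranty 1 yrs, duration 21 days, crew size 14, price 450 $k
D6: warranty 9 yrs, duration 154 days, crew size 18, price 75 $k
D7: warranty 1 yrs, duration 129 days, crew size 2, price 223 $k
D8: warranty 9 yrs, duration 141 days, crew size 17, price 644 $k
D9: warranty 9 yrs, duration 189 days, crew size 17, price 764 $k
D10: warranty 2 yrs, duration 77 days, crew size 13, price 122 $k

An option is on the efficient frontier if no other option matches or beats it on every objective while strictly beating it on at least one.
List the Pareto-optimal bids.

D1, D2, D3, D5, D6, D7, D8, D10

D1: not dominated.
D2: not dominated.
D3: not dominated.
D4: dominated by D2 (warranty 3≥1, duration 86≤126, crew size 8≤14, price 130≤788).
D5: not dominated (best duration).
D6: not dominated (best price).
D7: not dominated (best crew size).
D8: not dominated.
D9: dominated by D8 (warranty 9≥9, duration 141≤189, crew size 17≤17, price 644≤764).
D10: not dominated.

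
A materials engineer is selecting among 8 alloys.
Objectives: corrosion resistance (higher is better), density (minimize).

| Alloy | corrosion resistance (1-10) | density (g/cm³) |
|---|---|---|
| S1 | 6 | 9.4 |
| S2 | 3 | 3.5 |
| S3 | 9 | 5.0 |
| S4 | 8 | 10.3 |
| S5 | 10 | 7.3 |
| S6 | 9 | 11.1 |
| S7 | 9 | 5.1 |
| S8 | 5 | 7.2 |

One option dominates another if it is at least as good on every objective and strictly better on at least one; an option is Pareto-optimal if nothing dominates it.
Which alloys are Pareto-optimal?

S2, S3, S5

S1: dominated by S3 (corrosion resistance 9≥6, density 5.0≤9.4).
S2: not dominated (best density).
S3: not dominated.
S4: dominated by S3 (corrosion resistance 9≥8, density 5.0≤10.3).
S5: not dominated (best corrosion resistance).
S6: dominated by S3 (corrosion resistance 9≥9, density 5.0≤11.1).
S7: dominated by S3 (corrosion resistance 9≥9, density 5.0≤5.1).
S8: dominated by S3 (corrosion resistance 9≥5, density 5.0≤7.2).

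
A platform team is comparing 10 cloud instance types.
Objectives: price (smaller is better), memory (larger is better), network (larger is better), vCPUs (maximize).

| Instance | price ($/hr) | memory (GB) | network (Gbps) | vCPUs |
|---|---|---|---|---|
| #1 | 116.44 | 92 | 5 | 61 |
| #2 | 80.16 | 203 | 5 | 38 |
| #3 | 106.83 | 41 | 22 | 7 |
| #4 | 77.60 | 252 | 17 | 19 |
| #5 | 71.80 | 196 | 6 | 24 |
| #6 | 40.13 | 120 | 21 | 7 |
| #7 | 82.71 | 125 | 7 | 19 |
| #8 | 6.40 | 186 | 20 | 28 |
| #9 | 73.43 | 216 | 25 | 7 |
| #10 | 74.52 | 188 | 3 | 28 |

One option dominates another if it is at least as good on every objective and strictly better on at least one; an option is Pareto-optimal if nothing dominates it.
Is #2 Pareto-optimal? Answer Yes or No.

Yes

#1: worse on price (116.44 vs 80.16).
#3: worse on price (106.83 vs 80.16).
#4: worse on vCPUs (19 vs 38).
#5: worse on memory (196 vs 203).
#6: worse on memory (120 vs 203).
#7: worse on price (82.71 vs 80.16).
#8: worse on memory (186 vs 203).
#9: worse on vCPUs (7 vs 38).
#10: worse on memory (188 vs 203).
No option is at least as good as #2 on every objective and strictly better on one.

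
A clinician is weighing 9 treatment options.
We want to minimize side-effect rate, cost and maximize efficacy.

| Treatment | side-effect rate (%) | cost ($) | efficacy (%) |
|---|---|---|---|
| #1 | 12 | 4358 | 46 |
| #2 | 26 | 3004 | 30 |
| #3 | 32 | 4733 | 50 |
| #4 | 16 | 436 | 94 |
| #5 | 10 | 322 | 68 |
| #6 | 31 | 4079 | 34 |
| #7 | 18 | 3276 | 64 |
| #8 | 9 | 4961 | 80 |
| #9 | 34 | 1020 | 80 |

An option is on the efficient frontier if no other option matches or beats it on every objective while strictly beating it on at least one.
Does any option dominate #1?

#5 vs #1: side-effect rate 10≤12, cost 322≤4358, efficacy 68≥46 — #5 is at least as good on every objective and strictly better on at least one, so #5 dominates #1.

Yes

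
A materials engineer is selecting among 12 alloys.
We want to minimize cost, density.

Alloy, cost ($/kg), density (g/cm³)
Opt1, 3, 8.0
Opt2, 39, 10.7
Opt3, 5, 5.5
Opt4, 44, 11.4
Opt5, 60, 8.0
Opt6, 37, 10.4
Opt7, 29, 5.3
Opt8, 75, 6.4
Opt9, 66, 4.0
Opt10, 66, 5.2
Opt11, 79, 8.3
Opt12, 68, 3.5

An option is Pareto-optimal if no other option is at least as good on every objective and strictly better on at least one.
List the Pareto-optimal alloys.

Opt1: not dominated (best cost).
Opt2: dominated by Opt1 (cost 3≤39, density 8.0≤10.7).
Opt3: not dominated.
Opt4: dominated by Opt1 (cost 3≤44, density 8.0≤11.4).
Opt5: dominated by Opt1 (cost 3≤60, density 8.0≤8.0).
Opt6: dominated by Opt1 (cost 3≤37, density 8.0≤10.4).
Opt7: not dominated.
Opt8: dominated by Opt3 (cost 5≤75, density 5.5≤6.4).
Opt9: not dominated.
Opt10: dominated by Opt9 (cost 66≤66, density 4.0≤5.2).
Opt11: dominated by Opt1 (cost 3≤79, density 8.0≤8.3).
Opt12: not dominated (best density).

Opt1, Opt3, Opt7, Opt9, Opt12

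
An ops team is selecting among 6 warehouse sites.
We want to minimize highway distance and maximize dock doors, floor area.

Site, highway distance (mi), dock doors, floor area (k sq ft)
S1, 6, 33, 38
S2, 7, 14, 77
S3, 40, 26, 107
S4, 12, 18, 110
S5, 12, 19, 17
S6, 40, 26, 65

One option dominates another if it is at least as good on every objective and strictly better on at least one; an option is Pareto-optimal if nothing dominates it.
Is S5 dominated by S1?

S1 vs S5: highway distance 6≤12, dock doors 33≥19, floor area 38≥17 — S1 is at least as good on every objective with at least one strict improvement.

Yes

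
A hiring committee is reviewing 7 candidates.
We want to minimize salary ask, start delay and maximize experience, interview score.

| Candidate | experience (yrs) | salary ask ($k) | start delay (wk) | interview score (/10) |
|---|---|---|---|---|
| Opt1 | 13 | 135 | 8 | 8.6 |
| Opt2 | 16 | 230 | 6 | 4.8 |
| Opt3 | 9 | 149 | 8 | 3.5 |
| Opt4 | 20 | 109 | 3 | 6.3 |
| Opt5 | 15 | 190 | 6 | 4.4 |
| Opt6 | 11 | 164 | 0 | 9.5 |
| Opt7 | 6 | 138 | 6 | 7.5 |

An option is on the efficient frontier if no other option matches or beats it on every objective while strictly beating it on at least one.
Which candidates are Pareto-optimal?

Opt1, Opt4, Opt6, Opt7

Opt1: not dominated.
Opt2: dominated by Opt4 (experience 20≥16, salary ask 109≤230, start delay 3≤6, interview score 6.3≥4.8).
Opt3: dominated by Opt1 (experience 13≥9, salary ask 135≤149, start delay 8≤8, interview score 8.6≥3.5).
Opt4: not dominated (best experience).
Opt5: dominated by Opt4 (experience 20≥15, salary ask 109≤190, start delay 3≤6, interview score 6.3≥4.4).
Opt6: not dominated (best start delay).
Opt7: not dominated.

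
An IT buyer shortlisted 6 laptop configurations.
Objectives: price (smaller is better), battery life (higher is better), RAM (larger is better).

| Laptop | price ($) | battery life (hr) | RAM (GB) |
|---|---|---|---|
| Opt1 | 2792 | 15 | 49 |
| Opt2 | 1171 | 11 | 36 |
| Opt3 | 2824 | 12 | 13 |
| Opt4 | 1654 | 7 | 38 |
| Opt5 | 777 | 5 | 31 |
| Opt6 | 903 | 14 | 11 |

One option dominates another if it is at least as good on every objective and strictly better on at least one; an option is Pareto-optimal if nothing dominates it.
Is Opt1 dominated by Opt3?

Opt3 vs Opt1: Opt3 is worse on price (2824 vs 2792), so it does not dominate Opt1.

No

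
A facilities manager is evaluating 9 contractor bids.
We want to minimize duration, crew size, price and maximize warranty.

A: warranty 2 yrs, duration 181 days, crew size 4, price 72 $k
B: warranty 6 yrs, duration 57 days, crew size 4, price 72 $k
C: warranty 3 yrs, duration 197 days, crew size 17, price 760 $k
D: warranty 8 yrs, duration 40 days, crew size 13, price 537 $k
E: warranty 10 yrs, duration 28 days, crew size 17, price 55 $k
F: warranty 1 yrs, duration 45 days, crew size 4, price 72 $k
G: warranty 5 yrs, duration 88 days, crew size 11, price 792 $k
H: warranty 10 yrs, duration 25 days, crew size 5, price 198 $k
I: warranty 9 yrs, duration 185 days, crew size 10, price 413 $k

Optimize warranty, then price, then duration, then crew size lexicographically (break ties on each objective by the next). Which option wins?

First maximize warranty: best is 10, kept {E, H}.
Then minimize price: best is 55, kept {E}.

E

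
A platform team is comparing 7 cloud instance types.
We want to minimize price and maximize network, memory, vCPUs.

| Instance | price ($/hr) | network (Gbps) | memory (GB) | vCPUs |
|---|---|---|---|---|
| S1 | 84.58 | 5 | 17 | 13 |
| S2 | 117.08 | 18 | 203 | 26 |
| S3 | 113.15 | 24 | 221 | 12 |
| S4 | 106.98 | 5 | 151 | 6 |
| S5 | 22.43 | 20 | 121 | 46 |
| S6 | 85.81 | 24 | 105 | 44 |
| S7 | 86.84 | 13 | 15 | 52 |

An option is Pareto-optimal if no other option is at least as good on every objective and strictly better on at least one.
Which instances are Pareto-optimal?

S1: dominated by S5 (price 22.43≤84.58, network 20≥5, memory 121≥17, vCPUs 46≥13).
S2: not dominated.
S3: not dominated (best memory).
S4: not dominated.
S5: not dominated (best price).
S6: not dominated.
S7: not dominated (best vCPUs).

S2, S3, S4, S5, S6, S7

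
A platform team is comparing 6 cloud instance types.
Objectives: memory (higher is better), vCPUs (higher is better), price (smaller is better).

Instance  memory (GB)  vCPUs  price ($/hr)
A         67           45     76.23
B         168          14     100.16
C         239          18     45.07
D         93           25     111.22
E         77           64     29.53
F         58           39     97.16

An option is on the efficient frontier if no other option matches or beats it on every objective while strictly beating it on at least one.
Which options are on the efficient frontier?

C, D, E

A: dominated by E (memory 77≥67, vCPUs 64≥45, price 29.53≤76.23).
B: dominated by C (memory 239≥168, vCPUs 18≥14, price 45.07≤100.16).
C: not dominated (best memory).
D: not dominated.
E: not dominated (best vCPUs).
F: dominated by A (memory 67≥58, vCPUs 45≥39, price 76.23≤97.16).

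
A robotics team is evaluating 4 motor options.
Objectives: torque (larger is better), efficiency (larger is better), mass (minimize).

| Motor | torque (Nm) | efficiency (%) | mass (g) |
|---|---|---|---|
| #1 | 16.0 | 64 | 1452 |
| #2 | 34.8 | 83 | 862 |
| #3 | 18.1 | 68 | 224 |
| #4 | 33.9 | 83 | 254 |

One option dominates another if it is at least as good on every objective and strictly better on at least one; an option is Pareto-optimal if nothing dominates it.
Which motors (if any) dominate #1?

#2: torque 34.8≥16.0, efficiency 83≥64, mass 862≤1452 — dominates #1.
#3: torque 18.1≥16.0, efficiency 68≥64, mass 224≤1452 — dominates #1.
#4: torque 33.9≥16.0, efficiency 83≥64, mass 254≤1452 — dominates #1.

#2, #3, #4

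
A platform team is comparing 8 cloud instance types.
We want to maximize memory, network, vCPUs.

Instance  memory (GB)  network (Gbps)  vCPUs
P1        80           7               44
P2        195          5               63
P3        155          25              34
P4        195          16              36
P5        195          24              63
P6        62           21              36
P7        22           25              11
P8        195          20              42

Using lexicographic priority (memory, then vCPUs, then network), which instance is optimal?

First maximize memory: best is 195, kept {P2, P4, P5, P8}.
Then maximize vCPUs: best is 63, kept {P2, P5}.
Then maximize network: best is 24, kept {P5}.

P5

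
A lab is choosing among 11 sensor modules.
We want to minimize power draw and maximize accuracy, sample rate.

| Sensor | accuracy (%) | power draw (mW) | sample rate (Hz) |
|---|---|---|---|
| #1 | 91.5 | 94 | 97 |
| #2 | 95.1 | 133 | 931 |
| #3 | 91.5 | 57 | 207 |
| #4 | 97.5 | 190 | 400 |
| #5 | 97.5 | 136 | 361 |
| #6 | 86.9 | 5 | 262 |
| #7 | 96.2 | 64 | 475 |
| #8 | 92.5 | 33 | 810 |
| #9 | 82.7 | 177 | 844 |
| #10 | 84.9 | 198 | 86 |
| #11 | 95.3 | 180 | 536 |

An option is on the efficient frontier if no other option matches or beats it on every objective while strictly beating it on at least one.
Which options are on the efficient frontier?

#2, #4, #5, #6, #7, #8, #11

#1: dominated by #3 (accuracy 91.5≥91.5, power draw 57≤94, sample rate 207≥97).
#2: not dominated (best sample rate).
#3: dominated by #8 (accuracy 92.5≥91.5, power draw 33≤57, sample rate 810≥207).
#4: not dominated.
#5: not dominated.
#6: not dominated (best power draw).
#7: not dominated.
#8: not dominated.
#9: dominated by #2 (accuracy 95.1≥82.7, power draw 133≤177, sample rate 931≥844).
#10: dominated by #1 (accuracy 91.5≥84.9, power draw 94≤198, sample rate 97≥86).
#11: not dominated.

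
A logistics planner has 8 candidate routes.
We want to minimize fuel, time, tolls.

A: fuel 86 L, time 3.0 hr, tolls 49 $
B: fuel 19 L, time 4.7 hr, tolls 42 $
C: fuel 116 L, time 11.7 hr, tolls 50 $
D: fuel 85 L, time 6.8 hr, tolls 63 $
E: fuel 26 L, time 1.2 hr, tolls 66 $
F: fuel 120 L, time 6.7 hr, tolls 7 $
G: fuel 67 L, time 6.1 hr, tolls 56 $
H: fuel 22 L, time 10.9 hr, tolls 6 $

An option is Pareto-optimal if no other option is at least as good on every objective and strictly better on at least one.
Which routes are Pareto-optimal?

A, B, E, F, H

A: not dominated.
B: not dominated (best fuel).
C: dominated by A (fuel 86≤116, time 3.0≤11.7, tolls 49≤50).
D: dominated by B (fuel 19≤85, time 4.7≤6.8, tolls 42≤63).
E: not dominated (best time).
F: not dominated.
G: dominated by B (fuel 19≤67, time 4.7≤6.1, tolls 42≤56).
H: not dominated (best tolls).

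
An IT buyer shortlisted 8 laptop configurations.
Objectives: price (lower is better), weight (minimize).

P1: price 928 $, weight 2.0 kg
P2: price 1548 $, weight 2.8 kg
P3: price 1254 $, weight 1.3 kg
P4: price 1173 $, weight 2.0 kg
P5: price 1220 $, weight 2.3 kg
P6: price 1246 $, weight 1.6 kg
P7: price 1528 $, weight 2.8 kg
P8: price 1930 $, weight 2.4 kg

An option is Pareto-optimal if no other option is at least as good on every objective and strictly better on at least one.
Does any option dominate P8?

Yes

P1 vs P8: price 928≤1930, weight 2.0≤2.4 — P1 is at least as good on every objective and strictly better on at least one, so P1 dominates P8.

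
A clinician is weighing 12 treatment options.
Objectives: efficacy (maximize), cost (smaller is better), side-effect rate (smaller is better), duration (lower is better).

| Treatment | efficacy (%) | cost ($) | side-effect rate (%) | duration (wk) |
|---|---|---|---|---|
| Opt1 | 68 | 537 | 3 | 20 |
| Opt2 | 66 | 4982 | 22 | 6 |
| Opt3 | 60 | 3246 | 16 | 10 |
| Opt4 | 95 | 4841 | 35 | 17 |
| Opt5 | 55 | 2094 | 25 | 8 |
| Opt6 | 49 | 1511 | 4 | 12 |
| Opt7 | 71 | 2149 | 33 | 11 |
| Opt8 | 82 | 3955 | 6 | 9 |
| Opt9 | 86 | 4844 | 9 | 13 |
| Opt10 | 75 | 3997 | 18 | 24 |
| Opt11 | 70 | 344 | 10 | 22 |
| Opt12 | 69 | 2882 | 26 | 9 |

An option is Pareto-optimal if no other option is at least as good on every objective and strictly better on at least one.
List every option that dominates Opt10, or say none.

Opt8: efficacy 82≥75, cost 3955≤3997, side-effect rate 6≤18, duration 9≤24 — dominates Opt10.
Others (Opt1, Opt2, Opt3, Opt4, Opt5, Opt6, Opt7, Opt9, Opt11, Opt12) are each worse than Opt10 on at least one objective.

Opt8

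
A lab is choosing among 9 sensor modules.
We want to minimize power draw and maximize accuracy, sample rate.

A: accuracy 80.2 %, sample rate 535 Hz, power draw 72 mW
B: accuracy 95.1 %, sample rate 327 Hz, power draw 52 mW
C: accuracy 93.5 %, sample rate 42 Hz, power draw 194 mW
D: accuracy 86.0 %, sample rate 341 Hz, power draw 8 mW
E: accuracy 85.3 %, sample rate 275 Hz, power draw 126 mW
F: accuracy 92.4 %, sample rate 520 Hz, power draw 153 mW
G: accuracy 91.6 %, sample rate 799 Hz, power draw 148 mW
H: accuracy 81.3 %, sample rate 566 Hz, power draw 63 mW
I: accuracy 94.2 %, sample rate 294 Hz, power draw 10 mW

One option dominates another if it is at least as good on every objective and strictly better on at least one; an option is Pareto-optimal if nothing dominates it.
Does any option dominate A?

Yes

H vs A: accuracy 81.3≥80.2, sample rate 566≥535, power draw 63≤72 — H is at least as good on every objective and strictly better on at least one, so H dominates A.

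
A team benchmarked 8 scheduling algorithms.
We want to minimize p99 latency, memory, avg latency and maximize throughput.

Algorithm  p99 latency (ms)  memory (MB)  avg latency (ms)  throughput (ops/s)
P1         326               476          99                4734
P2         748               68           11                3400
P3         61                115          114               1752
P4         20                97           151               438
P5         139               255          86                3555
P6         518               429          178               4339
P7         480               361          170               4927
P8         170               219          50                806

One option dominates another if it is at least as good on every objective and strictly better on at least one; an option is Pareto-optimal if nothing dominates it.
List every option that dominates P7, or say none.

none

P1: worse on memory (476 vs 361).
P2: worse on p99 latency (748 vs 480).
P3: worse on throughput (1752 vs 4927).
P4: worse on throughput (438 vs 4927).
P5: worse on throughput (3555 vs 4927).
P6: worse on p99 latency (518 vs 480).
P8: worse on throughput (806 vs 4927).
No option dominates P7.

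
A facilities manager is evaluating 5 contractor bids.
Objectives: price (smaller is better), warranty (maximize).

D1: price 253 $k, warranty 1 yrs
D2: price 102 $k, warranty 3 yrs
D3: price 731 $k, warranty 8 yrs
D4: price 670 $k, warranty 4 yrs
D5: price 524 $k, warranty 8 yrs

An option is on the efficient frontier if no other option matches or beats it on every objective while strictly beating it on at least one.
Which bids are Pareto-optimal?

D2, D5

D1: dominated by D2 (price 102≤253, warranty 3≥1).
D2: not dominated (best price).
D3: dominated by D5 (price 524≤731, warranty 8≥8).
D4: dominated by D5 (price 524≤670, warranty 8≥4).
D5: not dominated.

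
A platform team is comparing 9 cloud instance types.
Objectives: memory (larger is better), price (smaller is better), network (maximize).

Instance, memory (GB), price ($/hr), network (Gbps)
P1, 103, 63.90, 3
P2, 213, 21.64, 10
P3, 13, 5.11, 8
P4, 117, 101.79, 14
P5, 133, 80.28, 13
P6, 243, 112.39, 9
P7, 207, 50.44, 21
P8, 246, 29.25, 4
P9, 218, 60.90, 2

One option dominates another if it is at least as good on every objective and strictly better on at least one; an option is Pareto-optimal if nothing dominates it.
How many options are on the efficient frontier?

5

P1: dominated by P2 (memory 213≥103, price 21.64≤63.90, network 10≥3).
P2: not dominated.
P3: not dominated (best price).
P4: dominated by P7 (memory 207≥117, price 50.44≤101.79, network 21≥14).
P5: dominated by P7 (memory 207≥133, price 50.44≤80.28, network 21≥13).
P6: not dominated.
P7: not dominated (best network).
P8: not dominated (best memory).
P9: dominated by P8 (memory 246≥218, price 29.25≤60.90, network 4≥2).
Pareto-optimal: P2, P3, P6, P7, P8 → 5.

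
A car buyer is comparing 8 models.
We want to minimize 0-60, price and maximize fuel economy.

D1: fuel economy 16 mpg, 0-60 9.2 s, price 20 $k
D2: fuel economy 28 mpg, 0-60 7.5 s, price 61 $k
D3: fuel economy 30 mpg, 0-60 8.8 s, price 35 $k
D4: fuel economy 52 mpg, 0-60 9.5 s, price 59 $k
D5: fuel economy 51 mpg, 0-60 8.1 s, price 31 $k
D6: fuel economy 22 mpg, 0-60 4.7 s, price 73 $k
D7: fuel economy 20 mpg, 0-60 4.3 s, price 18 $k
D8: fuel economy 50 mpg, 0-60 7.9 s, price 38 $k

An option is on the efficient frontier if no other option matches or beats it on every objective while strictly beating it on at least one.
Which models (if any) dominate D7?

none

D1: worse on fuel economy (16 vs 20).
D2: worse on 0-60 (7.5 vs 4.3).
D3: worse on 0-60 (8.8 vs 4.3).
D4: worse on 0-60 (9.5 vs 4.3).
D5: worse on 0-60 (8.1 vs 4.3).
D6: worse on 0-60 (4.7 vs 4.3).
D8: worse on 0-60 (7.9 vs 4.3).
No option dominates D7.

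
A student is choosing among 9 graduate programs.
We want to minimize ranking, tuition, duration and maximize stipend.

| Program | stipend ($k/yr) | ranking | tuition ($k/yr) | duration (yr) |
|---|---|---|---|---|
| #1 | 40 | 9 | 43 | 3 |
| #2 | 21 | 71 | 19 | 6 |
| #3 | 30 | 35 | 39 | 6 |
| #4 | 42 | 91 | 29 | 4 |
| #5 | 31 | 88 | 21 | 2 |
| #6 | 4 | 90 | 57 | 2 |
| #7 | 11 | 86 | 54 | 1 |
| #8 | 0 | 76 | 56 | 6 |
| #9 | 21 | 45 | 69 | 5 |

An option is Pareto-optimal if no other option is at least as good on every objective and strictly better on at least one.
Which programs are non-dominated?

#1: not dominated (best ranking).
#2: not dominated (best tuition).
#3: not dominated.
#4: not dominated (best stipend).
#5: not dominated.
#6: dominated by #5 (stipend 31≥4, ranking 88≤90, tuition 21≤57, duration 2≤2).
#7: not dominated (best duration).
#8: dominated by #1 (stipend 40≥0, ranking 9≤76, tuition 43≤56, duration 3≤6).
#9: dominated by #1 (stipend 40≥21, ranking 9≤45, tuition 43≤69, duration 3≤5).

#1, #2, #3, #4, #5, #7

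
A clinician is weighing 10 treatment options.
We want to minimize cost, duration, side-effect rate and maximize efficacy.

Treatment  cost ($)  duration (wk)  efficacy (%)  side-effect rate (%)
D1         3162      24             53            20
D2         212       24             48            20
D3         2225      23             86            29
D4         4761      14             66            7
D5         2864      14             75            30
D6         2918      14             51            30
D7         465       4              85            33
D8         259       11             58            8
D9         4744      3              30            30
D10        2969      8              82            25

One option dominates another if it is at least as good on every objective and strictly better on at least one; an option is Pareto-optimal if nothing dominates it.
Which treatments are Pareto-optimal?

D2, D3, D4, D5, D7, D8, D9, D10

D1: dominated by D8 (cost 259≤3162, duration 11≤24, efficacy 58≥53, side-effect rate 8≤20).
D2: not dominated (best cost).
D3: not dominated (best efficacy).
D4: not dominated (best side-effect rate).
D5: not dominated.
D6: dominated by D5 (cost 2864≤2918, duration 14≤14, efficacy 75≥51, side-effect rate 30≤30).
D7: not dominated.
D8: not dominated.
D9: not dominated (best duration).
D10: not dominated.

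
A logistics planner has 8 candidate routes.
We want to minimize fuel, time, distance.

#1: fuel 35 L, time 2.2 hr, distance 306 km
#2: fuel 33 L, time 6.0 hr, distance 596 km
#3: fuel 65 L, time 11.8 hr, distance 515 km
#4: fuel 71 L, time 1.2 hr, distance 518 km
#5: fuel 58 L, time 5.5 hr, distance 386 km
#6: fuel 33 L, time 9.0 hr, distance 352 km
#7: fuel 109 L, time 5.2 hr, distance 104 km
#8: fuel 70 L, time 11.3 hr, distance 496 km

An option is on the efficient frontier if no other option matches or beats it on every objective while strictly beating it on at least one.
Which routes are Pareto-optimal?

#1: not dominated.
#2: not dominated.
#3: dominated by #1 (fuel 35≤65, time 2.2≤11.8, distance 306≤515).
#4: not dominated (best time).
#5: dominated by #1 (fuel 35≤58, time 2.2≤5.5, distance 306≤386).
#6: not dominated.
#7: not dominated (best distance).
#8: dominated by #1 (fuel 35≤70, time 2.2≤11.3, distance 306≤496).

#1, #2, #4, #6, #7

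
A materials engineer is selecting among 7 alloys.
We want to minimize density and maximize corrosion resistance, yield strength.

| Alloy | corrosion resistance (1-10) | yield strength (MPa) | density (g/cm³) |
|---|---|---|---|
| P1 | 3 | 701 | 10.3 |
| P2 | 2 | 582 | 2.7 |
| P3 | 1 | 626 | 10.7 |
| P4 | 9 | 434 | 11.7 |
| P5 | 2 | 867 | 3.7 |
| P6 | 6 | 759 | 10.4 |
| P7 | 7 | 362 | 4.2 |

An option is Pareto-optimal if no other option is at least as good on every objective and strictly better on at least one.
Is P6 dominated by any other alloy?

No

P1: worse on corrosion resistance (3 vs 6).
P2: worse on corrosion resistance (2 vs 6).
P3: worse on corrosion resistance (1 vs 6).
P4: worse on yield strength (434 vs 759).
P5: worse on corrosion resistance (2 vs 6).
P7: worse on yield strength (362 vs 759).
No option is at least as good as P6 on every objective and strictly better on one.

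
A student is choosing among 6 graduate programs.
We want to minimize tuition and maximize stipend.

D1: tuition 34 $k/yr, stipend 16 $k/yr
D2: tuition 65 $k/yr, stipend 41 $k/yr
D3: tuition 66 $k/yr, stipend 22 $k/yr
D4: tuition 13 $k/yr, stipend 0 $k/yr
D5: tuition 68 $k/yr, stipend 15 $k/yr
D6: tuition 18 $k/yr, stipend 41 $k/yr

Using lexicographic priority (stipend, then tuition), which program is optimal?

D6

First maximize stipend: best is 41, kept {D2, D6}.
Then minimize tuition: best is 18, kept {D6}.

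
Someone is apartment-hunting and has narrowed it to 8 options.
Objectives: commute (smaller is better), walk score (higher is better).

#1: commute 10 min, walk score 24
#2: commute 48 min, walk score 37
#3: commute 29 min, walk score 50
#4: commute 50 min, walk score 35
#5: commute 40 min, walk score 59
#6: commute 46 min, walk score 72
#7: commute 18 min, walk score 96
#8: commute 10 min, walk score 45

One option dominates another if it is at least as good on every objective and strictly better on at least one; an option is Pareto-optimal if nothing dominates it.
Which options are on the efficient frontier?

#1: dominated by #8 (commute 10≤10, walk score 45≥24).
#2: dominated by #3 (commute 29≤48, walk score 50≥37).
#3: dominated by #7 (commute 18≤29, walk score 96≥50).
#4: dominated by #2 (commute 48≤50, walk score 37≥35).
#5: dominated by #7 (commute 18≤40, walk score 96≥59).
#6: dominated by #7 (commute 18≤46, walk score 96≥72).
#7: not dominated (best walk score).
#8: not dominated.

#7, #8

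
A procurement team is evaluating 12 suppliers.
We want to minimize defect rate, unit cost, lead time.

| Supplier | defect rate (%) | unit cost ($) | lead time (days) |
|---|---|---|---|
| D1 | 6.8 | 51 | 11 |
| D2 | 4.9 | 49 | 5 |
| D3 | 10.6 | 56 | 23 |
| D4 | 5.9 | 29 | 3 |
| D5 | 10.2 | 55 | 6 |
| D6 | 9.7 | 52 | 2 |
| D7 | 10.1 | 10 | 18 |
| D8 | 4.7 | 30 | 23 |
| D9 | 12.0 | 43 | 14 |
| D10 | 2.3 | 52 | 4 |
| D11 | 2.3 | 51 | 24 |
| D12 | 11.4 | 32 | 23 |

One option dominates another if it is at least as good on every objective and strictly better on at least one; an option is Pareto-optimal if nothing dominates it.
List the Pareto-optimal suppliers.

D2, D4, D6, D7, D8, D10, D11

D1: dominated by D2 (defect rate 4.9≤6.8, unit cost 49≤51, lead time 5≤11).
D2: not dominated.
D3: dominated by D1 (defect rate 6.8≤10.6, unit cost 51≤56, lead time 11≤23).
D4: not dominated.
D5: dominated by D2 (defect rate 4.9≤10.2, unit cost 49≤55, lead time 5≤6).
D6: not dominated (best lead time).
D7: not dominated (best unit cost).
D8: not dominated.
D9: dominated by D4 (defect rate 5.9≤12.0, unit cost 29≤43, lead time 3≤14).
D10: not dominated.
D11: not dominated.
D12: dominated by D4 (defect rate 5.9≤11.4, unit cost 29≤32, lead time 3≤23).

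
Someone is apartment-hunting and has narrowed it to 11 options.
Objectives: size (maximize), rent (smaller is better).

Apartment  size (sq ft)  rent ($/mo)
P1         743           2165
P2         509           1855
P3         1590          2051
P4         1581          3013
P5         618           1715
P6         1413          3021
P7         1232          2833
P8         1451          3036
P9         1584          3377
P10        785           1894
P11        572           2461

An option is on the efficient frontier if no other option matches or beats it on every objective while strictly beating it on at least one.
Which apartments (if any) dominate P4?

P3

P3: size 1590≥1581, rent 2051≤3013 — dominates P4.
Others (P1, P2, P5, P6, P7, P8, P9, P10, P11) are each worse than P4 on at least one objective.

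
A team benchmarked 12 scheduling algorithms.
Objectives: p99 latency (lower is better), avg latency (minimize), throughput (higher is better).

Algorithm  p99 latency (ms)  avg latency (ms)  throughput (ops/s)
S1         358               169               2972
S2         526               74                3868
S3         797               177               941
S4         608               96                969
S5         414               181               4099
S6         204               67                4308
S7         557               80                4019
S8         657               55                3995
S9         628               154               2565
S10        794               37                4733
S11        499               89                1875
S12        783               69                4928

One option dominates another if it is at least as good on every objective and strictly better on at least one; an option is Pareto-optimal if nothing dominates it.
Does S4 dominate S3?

S4 vs S3: p99 latency 608≤797, avg latency 96≤177, throughput 969≥941 — S4 is at least as good on every objective with at least one strict improvement.

Yes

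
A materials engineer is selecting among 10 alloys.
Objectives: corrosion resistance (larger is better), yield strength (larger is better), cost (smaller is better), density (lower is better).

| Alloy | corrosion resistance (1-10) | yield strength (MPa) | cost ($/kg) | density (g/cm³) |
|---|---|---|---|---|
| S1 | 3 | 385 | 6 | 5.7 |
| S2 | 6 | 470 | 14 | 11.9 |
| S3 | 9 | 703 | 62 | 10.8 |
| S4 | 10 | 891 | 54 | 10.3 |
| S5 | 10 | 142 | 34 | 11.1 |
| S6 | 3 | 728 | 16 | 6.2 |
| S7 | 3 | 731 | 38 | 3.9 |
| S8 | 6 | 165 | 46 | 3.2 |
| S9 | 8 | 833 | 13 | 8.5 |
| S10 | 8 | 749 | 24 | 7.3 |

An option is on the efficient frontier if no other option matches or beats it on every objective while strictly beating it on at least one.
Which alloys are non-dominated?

S1, S4, S5, S6, S7, S8, S9, S10

S1: not dominated (best cost).
S2: dominated by S9 (corrosion resistance 8≥6, yield strength 833≥470, cost 13≤14, density 8.5≤11.9).
S3: dominated by S4 (corrosion resistance 10≥9, yield strength 891≥703, cost 54≤62, density 10.3≤10.8).
S4: not dominated (best yield strength).
S5: not dominated.
S6: not dominated.
S7: not dominated.
S8: not dominated (best density).
S9: not dominated.
S10: not dominated.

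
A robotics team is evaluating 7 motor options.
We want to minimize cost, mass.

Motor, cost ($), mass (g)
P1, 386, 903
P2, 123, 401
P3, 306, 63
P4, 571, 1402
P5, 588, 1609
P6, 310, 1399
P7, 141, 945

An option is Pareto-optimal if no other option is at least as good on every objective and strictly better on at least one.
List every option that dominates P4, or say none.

P1, P2, P3, P6, P7

P1: cost 386≤571, mass 903≤1402 — dominates P4.
P2: cost 123≤571, mass 401≤1402 — dominates P4.
P3: cost 306≤571, mass 63≤1402 — dominates P4.
P6: cost 310≤571, mass 1399≤1402 — dominates P4.
P7: cost 141≤571, mass 945≤1402 — dominates P4.
Others (P5) are each worse than P4 on at least one objective.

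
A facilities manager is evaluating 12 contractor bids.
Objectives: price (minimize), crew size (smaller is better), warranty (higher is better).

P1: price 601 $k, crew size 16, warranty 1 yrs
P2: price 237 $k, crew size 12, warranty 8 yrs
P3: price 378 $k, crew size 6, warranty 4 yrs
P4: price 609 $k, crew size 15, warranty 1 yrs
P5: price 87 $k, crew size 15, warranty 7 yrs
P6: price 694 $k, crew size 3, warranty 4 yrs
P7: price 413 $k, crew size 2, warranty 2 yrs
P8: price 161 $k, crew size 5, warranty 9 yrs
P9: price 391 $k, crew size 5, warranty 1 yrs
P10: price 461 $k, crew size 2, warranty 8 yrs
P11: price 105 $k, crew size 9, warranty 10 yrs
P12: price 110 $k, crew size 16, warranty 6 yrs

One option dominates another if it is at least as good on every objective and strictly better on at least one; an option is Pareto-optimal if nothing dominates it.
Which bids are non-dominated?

P5, P7, P8, P10, P11

P1: dominated by P2 (price 237≤601, crew size 12≤16, warranty 8≥1).
P2: dominated by P8 (price 161≤237, crew size 5≤12, warranty 9≥8).
P3: dominated by P8 (price 161≤378, crew size 5≤6, warranty 9≥4).
P4: dominated by P2 (price 237≤609, crew size 12≤15, warranty 8≥1).
P5: not dominated (best price).
P6: dominated by P10 (price 461≤694, crew size 2≤3, warranty 8≥4).
P7: not dominated.
P8: not dominated.
P9: dominated by P8 (price 161≤391, crew size 5≤5, warranty 9≥1).
P10: not dominated.
P11: not dominated (best warranty).
P12: dominated by P5 (price 87≤110, crew size 15≤16, warranty 7≥6).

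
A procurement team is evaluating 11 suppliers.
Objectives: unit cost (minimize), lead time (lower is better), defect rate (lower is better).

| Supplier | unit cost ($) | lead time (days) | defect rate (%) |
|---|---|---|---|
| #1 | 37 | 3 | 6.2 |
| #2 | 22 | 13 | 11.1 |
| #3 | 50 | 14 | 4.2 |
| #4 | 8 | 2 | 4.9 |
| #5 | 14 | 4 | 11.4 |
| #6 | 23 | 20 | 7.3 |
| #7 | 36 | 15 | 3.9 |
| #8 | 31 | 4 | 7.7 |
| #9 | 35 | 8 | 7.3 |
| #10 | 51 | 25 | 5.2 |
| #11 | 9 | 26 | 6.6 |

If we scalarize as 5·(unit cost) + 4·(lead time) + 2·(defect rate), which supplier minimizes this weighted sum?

#1: 5·37 + 4·3 + 2·6.2 = 209.4
#2: 5·22 + 4·13 + 2·11.1 = 184.2
#3: 5·50 + 4·14 + 2·4.2 = 314.4
#4: 5·8 + 4·2 + 2·4.9 = 57.8
#5: 5·14 + 4·4 + 2·11.4 = 108.8
#6: 5·23 + 4·20 + 2·7.3 = 209.6
#7: 5·36 + 4·15 + 2·3.9 = 247.8
#8: 5·31 + 4·4 + 2·7.7 = 186.4
#9: 5·35 + 4·8 + 2·7.3 = 221.6
#10: 5·51 + 4·25 + 2·5.2 = 365.4
#11: 5·9 + 4·26 + 2·6.6 = 162.2
Lowest: #4 at 57.8.

#4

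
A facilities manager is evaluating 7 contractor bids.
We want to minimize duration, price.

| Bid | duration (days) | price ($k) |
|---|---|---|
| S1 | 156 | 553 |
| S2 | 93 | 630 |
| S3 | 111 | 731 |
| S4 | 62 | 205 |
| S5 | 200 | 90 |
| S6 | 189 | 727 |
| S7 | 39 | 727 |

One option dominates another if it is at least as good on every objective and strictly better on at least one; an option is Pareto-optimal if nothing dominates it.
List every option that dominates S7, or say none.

none

S1: worse on duration (156 vs 39).
S2: worse on duration (93 vs 39).
S3: worse on duration (111 vs 39).
S4: worse on duration (62 vs 39).
S5: worse on duration (200 vs 39).
S6: worse on duration (189 vs 39).
No option dominates S7.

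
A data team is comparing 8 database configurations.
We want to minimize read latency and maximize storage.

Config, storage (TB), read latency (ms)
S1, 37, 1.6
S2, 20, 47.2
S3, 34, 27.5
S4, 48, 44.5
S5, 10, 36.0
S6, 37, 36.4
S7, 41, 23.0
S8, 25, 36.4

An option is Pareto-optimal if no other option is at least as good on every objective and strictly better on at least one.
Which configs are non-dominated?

S1, S4, S7

S1: not dominated (best read latency).
S2: dominated by S1 (storage 37≥20, read latency 1.6≤47.2).
S3: dominated by S1 (storage 37≥34, read latency 1.6≤27.5).
S4: not dominated (best storage).
S5: dominated by S1 (storage 37≥10, read latency 1.6≤36.0).
S6: dominated by S1 (storage 37≥37, read latency 1.6≤36.4).
S7: not dominated.
S8: dominated by S1 (storage 37≥25, read latency 1.6≤36.4).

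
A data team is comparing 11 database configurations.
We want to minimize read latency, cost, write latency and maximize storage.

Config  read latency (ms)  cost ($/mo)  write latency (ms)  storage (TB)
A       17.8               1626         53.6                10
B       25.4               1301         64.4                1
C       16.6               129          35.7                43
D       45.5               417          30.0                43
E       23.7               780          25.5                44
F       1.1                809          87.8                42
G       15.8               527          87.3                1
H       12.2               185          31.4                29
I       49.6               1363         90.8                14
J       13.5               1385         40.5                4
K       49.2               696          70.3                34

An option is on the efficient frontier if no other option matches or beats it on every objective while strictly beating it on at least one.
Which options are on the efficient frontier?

A: dominated by C (read latency 16.6≤17.8, cost 129≤1626, write latency 35.7≤53.6, storage 43≥10).
B: dominated by C (read latency 16.6≤25.4, cost 129≤1301, write latency 35.7≤64.4, storage 43≥1).
C: not dominated (best cost).
D: not dominated.
E: not dominated (best write latency).
F: not dominated (best read latency).
G: dominated by H (read latency 12.2≤15.8, cost 185≤527, write latency 31.4≤87.3, storage 29≥1).
H: not dominated.
I: dominated by C (read latency 16.6≤49.6, cost 129≤1363, write latency 35.7≤90.8, storage 43≥14).
J: dominated by H (read latency 12.2≤13.5, cost 185≤1385, write latency 31.4≤40.5, storage 29≥4).
K: dominated by C (read latency 16.6≤49.2, cost 129≤696, write latency 35.7≤70.3, storage 43≥34).

C, D, E, F, H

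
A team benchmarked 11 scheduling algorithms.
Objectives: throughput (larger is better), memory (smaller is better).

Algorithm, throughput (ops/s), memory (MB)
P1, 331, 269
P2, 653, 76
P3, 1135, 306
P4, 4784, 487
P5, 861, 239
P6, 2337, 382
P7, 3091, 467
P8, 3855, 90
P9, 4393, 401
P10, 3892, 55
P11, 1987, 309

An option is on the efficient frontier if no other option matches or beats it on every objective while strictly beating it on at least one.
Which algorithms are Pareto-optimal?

P1: dominated by P2 (throughput 653≥331, memory 76≤269).
P2: dominated by P10 (throughput 3892≥653, memory 55≤76).
P3: dominated by P8 (throughput 3855≥1135, memory 90≤306).
P4: not dominated (best throughput).
P5: dominated by P8 (throughput 3855≥861, memory 90≤239).
P6: dominated by P8 (throughput 3855≥2337, memory 90≤382).
P7: dominated by P8 (throughput 3855≥3091, memory 90≤467).
P8: dominated by P10 (throughput 3892≥3855, memory 55≤90).
P9: not dominated.
P10: not dominated (best memory).
P11: dominated by P8 (throughput 3855≥1987, memory 90≤309).

P4, P9, P10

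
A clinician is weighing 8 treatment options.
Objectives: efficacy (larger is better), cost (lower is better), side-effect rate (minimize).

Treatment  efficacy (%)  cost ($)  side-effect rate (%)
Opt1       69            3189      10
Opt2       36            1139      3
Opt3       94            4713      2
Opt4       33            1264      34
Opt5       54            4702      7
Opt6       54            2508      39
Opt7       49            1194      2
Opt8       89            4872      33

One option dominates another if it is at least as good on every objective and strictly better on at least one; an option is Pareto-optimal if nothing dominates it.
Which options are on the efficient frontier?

Opt1, Opt2, Opt3, Opt5, Opt6, Opt7

Opt1: not dominated.
Opt2: not dominated (best cost).
Opt3: not dominated (best efficacy).
Opt4: dominated by Opt2 (efficacy 36≥33, cost 1139≤1264, side-effect rate 3≤34).
Opt5: not dominated.
Opt6: not dominated.
Opt7: not dominated.
Opt8: dominated by Opt3 (efficacy 94≥89, cost 4713≤4872, side-effect rate 2≤33).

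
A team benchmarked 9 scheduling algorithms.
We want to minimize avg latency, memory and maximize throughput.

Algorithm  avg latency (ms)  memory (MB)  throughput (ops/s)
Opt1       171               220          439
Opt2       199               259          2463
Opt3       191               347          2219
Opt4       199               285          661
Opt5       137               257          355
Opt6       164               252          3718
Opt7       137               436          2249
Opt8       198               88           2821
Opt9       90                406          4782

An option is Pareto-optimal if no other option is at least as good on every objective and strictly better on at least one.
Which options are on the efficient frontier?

Opt1, Opt5, Opt6, Opt8, Opt9

Opt1: not dominated.
Opt2: dominated by Opt6 (avg latency 164≤199, memory 252≤259, throughput 3718≥2463).
Opt3: dominated by Opt6 (avg latency 164≤191, memory 252≤347, throughput 3718≥2219).
Opt4: dominated by Opt2 (avg latency 199≤199, memory 259≤285, throughput 2463≥661).
Opt5: not dominated.
Opt6: not dominated.
Opt7: dominated by Opt9 (avg latency 90≤137, memory 406≤436, throughput 4782≥2249).
Opt8: not dominated (best memory).
Opt9: not dominated (best avg latency).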